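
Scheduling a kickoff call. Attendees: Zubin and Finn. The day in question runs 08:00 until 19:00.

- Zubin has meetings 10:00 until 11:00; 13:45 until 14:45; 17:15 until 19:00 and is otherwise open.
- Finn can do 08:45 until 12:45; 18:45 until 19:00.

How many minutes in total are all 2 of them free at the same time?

180

Zubin free: 08:00-10:00, 11:00-13:45, 14:45-17:15 (invert busy blocks within the working day).
Finn free: 08:45-12:45, 18:45-19:00.
Zubin ∩ Finn: 08:45-10:00, 11:00-12:45.
Summing the common windows: 75 + 105 = 180 minutes.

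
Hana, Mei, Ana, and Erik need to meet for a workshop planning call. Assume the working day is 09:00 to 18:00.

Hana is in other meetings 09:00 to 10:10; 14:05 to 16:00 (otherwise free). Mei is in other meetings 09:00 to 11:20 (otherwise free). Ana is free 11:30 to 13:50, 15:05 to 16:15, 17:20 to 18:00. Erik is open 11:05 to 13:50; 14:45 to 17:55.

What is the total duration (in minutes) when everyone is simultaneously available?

Hana free: 10:10-14:05, 16:00-18:00 (invert busy blocks within the working day).
Mei free: 11:20-18:00 (invert busy blocks within the working day).
Ana free: 11:30-13:50, 15:05-16:15, 17:20-18:00.
Erik free: 11:05-13:50, 14:45-17:55.
Hana ∩ Mei: 11:20-14:05, 16:00-18:00.
Hana ∩ Mei ∩ Ana: 11:30-13:50, 16:00-16:15, 17:20-18:00.
Hana ∩ Mei ∩ Ana ∩ Erik: 11:30-13:50, 16:00-16:15, 17:20-17:55.
So the common availability across everyone is 11:30-13:50, 16:00-16:15, 17:20-17:55.
Summing the common windows: 140 + 15 + 35 = 190 minutes.

190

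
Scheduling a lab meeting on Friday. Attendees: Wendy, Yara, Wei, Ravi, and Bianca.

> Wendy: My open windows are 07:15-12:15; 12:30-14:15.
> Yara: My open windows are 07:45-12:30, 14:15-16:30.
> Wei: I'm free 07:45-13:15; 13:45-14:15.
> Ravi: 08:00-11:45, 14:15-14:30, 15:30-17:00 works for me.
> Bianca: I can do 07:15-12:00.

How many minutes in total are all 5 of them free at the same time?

Wendy ∩ Yara: 07:45-12:15.
Wendy ∩ Yara ∩ Wei: 07:45-12:15.
Wendy ∩ Yara ∩ Wei ∩ Ravi: 08:00-11:45.
Wendy ∩ Yara ∩ Wei ∩ Ravi ∩ Bianca: 08:00-11:45.
That's a single block of 225 minutes.

225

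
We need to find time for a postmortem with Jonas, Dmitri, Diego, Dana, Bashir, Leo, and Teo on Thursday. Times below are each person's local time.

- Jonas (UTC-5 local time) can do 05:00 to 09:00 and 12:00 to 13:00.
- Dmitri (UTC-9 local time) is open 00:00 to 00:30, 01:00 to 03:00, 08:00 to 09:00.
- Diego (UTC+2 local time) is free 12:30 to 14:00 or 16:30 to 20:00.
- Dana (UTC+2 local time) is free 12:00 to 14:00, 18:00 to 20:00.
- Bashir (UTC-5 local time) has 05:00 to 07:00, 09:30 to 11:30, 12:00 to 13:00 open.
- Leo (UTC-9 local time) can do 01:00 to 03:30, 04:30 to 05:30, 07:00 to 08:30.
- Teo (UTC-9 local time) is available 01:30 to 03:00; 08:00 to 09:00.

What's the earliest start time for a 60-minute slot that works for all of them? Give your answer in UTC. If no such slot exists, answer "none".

Jonas in UTC: 10:00-14:00, 17:00-18:00 (add 5h to convert from UTC-5).
Dmitri in UTC: 09:00-09:30, 10:00-12:00, 17:00-18:00 (add 9h to convert from UTC-9).
Diego in UTC: 10:30-12:00, 14:30-18:00 (subtract 2h to convert from UTC+2).
Dana in UTC: 10:00-12:00, 16:00-18:00 (subtract 2h to convert from UTC+2).
Bashir in UTC: 10:00-12:00, 14:30-16:30, 17:00-18:00 (add 5h to convert from UTC-5).
Leo in UTC: 10:00-12:30, 13:30-14:30, 16:00-17:30 (add 9h to convert from UTC-9).
Teo in UTC: 10:30-12:00, 17:00-18:00 (add 9h to convert from UTC-9).
Jonas ∩ Dmitri: 10:00-12:00, 17:00-18:00.
Jonas ∩ Dmitri ∩ Diego: 10:30-12:00, 17:00-18:00.
Jonas ∩ Dmitri ∩ Diego ∩ Dana: 10:30-12:00, 17:00-18:00.
Jonas ∩ Dmitri ∩ Diego ∩ Dana ∩ Bashir: 10:30-12:00, 17:00-18:00.
Jonas ∩ Dmitri ∩ Diego ∩ Dana ∩ Bashir ∩ Leo: 10:30-12:00, 17:00-17:30.
Jonas ∩ Dmitri ∩ Diego ∩ Dana ∩ Bashir ∩ Leo ∩ Teo: 10:30-12:00, 17:00-17:30.
The first common window of at least 60 minutes is 10:30-12:00, so the earliest start is 10:30.

10:30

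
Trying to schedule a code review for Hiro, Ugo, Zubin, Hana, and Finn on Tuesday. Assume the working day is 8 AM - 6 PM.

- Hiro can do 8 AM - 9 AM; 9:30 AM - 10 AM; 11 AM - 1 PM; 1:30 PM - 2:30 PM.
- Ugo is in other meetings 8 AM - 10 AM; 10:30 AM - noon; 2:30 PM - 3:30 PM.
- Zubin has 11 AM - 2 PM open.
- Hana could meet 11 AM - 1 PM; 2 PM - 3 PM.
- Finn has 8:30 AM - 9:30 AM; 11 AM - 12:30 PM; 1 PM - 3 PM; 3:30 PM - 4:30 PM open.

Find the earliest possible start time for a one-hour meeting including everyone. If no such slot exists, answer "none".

none

Hiro free: 08:00-09:00, 09:30-10:00, 11:00-13:00, 13:30-14:30.
Ugo free: 10:00-10:30, 12:00-14:30, 15:30-18:00 (invert busy blocks within the working day).
Zubin free: 11:00-14:00.
Hana free: 11:00-13:00, 14:00-15:00.
Finn free: 08:30-09:30, 11:00-12:30, 13:00-15:00, 15:30-16:30.
Hiro ∩ Ugo: 12:00-13:00, 13:30-14:30.
Hiro ∩ Ugo ∩ Zubin: 12:00-13:00, 13:30-14:00.
Hiro ∩ Ugo ∩ Zubin ∩ Hana: 12:00-13:00.
Hiro ∩ Ugo ∩ Zubin ∩ Hana ∩ Finn: 12:00-12:30.
No common window is at least 60 minutes long.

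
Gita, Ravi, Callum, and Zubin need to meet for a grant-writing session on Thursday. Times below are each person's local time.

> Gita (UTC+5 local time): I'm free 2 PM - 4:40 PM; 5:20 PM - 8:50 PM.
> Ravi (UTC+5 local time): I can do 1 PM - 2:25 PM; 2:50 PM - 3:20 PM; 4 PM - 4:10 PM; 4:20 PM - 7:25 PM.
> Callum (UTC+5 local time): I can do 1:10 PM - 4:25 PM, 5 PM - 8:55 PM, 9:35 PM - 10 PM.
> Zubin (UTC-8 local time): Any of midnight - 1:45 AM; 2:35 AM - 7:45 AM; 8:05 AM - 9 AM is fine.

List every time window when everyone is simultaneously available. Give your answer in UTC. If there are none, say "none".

09:00-09:25, 11:00-11:10, 11:20-11:25, 12:20-14:25

Gita in UTC: 09:00-11:40, 12:20-15:50 (subtract 5h to convert from UTC+5).
Ravi in UTC: 08:00-09:25, 09:50-10:20, 11:00-11:10, 11:20-14:25 (subtract 5h to convert from UTC+5).
Callum in UTC: 08:10-11:25, 12:00-15:55, 16:35-17:00 (subtract 5h to convert from UTC+5).
Zubin in UTC: 08:00-09:45, 10:35-15:45, 16:05-17:00 (add 8h to convert from UTC-8).
Gita ∩ Ravi: 09:00-09:25, 09:50-10:20, 11:00-11:10, 11:20-11:40, 12:20-14:25.
Gita ∩ Ravi ∩ Callum: 09:00-09:25, 09:50-10:20, 11:00-11:10, 11:20-11:25, 12:20-14:25.
Gita ∩ Ravi ∩ Callum ∩ Zubin: 09:00-09:25, 11:00-11:10, 11:20-11:25, 12:20-14:25.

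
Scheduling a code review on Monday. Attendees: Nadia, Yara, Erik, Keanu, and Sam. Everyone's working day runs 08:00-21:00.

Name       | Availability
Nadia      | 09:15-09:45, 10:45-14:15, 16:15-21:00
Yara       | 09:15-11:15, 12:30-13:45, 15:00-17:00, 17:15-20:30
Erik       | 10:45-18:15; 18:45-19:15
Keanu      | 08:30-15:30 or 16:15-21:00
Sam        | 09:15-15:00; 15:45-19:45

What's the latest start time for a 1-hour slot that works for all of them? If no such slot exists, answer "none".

17:15

Nadia ∩ Yara: 09:15-09:45, 10:45-11:15, 12:30-13:45, 16:15-17:00, 17:15-20:30.
Nadia ∩ Yara ∩ Erik: 10:45-11:15, 12:30-13:45, 16:15-17:00, 17:15-18:15, 18:45-19:15.
Nadia ∩ Yara ∩ Erik ∩ Keanu: 10:45-11:15, 12:30-13:45, 16:15-17:00, 17:15-18:15, 18:45-19:15.
Nadia ∩ Yara ∩ Erik ∩ Keanu ∩ Sam: 10:45-11:15, 12:30-13:45, 16:15-17:00, 17:15-18:15, 18:45-19:15.
Those are the intersection windows.
The last common window of at least 60 minutes is 17:15-18:15; a 60-minute meeting can start as late as 17:15 and still end by 18:15.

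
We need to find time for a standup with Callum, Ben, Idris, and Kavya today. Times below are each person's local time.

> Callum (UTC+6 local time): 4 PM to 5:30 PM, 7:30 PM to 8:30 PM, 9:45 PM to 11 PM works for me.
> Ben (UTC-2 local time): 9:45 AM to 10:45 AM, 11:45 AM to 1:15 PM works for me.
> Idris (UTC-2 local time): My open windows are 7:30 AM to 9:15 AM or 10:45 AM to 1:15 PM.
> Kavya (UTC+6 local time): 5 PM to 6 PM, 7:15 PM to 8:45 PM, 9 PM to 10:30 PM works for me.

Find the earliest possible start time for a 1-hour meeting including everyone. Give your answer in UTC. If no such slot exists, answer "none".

none

Callum in UTC: 10:00-11:30, 13:30-14:30, 15:45-17:00 (subtract 6h to convert from UTC+6).
Ben in UTC: 11:45-12:45, 13:45-15:15 (add 2h to convert from UTC-2).
Idris in UTC: 09:30-11:15, 12:45-15:15 (add 2h to convert from UTC-2).
Kavya in UTC: 11:00-12:00, 13:15-14:45, 15:00-16:30 (subtract 6h to convert from UTC+6).
Callum ∩ Ben: 13:45-14:30.
Callum ∩ Ben ∩ Idris: 13:45-14:30.
Callum ∩ Ben ∩ Idris ∩ Kavya: 13:45-14:30.
No common window is at least 60 minutes long.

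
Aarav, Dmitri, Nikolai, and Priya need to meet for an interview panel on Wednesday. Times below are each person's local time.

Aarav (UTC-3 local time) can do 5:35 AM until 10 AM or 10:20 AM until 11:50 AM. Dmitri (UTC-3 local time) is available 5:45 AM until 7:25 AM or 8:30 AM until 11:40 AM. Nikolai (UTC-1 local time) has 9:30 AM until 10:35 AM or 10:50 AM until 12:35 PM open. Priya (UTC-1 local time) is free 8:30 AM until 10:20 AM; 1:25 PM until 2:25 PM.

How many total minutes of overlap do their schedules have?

0

Aarav in UTC: 08:35-13:00, 13:20-14:50 (add 3h to convert from UTC-3).
Dmitri in UTC: 08:45-10:25, 11:30-14:40 (add 3h to convert from UTC-3).
Nikolai in UTC: 10:30-11:35, 11:50-13:35 (add 1h to convert from UTC-1).
Priya in UTC: 09:30-11:20, 14:25-15:25 (add 1h to convert from UTC-1).
Aarav ∩ Dmitri: 08:45-10:25, 11:30-13:00, 13:20-14:40.
Aarav ∩ Dmitri ∩ Nikolai: 11:30-11:35, 11:50-13:00, 13:20-13:35.
Aarav ∩ Dmitri ∩ Nikolai ∩ Priya: ∅.
There is no time when everyone is free.
There is no common window, so the total is 0 minutes.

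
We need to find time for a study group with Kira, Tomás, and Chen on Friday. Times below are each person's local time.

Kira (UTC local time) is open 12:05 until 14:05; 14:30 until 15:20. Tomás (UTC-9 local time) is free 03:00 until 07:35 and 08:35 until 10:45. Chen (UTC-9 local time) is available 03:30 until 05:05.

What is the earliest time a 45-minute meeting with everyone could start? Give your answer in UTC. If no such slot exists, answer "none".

Kira in UTC: 12:05-14:05, 14:30-15:20.
Tomás in UTC: 12:00-16:35, 17:35-19:45 (add 9h to convert from UTC-9).
Chen in UTC: 12:30-14:05 (add 9h to convert from UTC-9).
Kira ∩ Tomás: 12:05-14:05, 14:30-15:20.
Kira ∩ Tomás ∩ Chen: 12:30-14:05.
Those are the intersection windows.
The first common window of at least 45 minutes is 12:30-14:05, so the earliest start is 12:30.

12:30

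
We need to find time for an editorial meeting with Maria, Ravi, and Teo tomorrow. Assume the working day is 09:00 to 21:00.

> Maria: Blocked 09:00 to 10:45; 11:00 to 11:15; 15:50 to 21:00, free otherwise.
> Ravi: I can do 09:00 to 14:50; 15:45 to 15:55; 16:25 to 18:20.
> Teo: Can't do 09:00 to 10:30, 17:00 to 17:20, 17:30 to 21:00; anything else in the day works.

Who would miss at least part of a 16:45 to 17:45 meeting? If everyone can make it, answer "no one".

Maria, Teo

Maria free: 10:45-11:00, 11:15-15:50 (invert busy blocks within the working day).
Ravi free: 09:00-14:50, 15:45-15:55, 16:25-18:20.
Teo free: 10:30-17:00, 17:20-17:30 (invert busy blocks within the working day).
Maria: not fully free for 16:45-17:45. Ravi: free for 16:45-17:45. Teo: not fully free for 16:45-17:45.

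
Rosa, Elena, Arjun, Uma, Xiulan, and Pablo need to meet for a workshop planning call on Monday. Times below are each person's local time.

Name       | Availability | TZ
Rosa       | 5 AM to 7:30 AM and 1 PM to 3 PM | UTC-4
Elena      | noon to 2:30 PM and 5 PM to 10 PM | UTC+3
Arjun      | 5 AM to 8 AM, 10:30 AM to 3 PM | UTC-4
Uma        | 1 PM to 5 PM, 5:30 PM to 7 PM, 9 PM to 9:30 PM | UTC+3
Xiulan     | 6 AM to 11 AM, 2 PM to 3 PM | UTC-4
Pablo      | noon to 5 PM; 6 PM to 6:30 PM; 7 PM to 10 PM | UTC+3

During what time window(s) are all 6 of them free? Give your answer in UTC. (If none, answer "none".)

Rosa in UTC: 09:00-11:30, 17:00-19:00 (add 4h to convert from UTC-4).
Elena in UTC: 09:00-11:30, 14:00-19:00 (subtract 3h to convert from UTC+3).
Arjun in UTC: 09:00-12:00, 14:30-19:00 (add 4h to convert from UTC-4).
Uma in UTC: 10:00-14:00, 14:30-16:00, 18:00-18:30 (subtract 3h to convert from UTC+3).
Xiulan in UTC: 10:00-15:00, 18:00-19:00 (add 4h to convert from UTC-4).
Pablo in UTC: 09:00-14:00, 15:00-15:30, 16:00-19:00 (subtract 3h to convert from UTC+3).
Rosa ∩ Elena: 09:00-11:30, 17:00-19:00.
Rosa ∩ Elena ∩ Arjun: 09:00-11:30, 17:00-19:00.
Rosa ∩ Elena ∩ Arjun ∩ Uma: 10:00-11:30, 18:00-18:30.
Rosa ∩ Elena ∩ Arjun ∩ Uma ∩ Xiulan: 10:00-11:30, 18:00-18:30.
Rosa ∩ Elena ∩ Arjun ∩ Uma ∩ Xiulan ∩ Pablo: 10:00-11:30, 18:00-18:30.
Those are the intersection windows.

10:00-11:30, 18:00-18:30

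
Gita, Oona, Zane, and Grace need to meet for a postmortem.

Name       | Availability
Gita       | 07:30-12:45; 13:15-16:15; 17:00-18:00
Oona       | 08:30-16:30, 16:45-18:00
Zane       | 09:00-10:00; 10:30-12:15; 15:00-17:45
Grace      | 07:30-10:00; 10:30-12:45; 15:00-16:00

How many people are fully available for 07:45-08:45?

Gita and Grace can make the full 07:45-08:45 slot — that's 2.

2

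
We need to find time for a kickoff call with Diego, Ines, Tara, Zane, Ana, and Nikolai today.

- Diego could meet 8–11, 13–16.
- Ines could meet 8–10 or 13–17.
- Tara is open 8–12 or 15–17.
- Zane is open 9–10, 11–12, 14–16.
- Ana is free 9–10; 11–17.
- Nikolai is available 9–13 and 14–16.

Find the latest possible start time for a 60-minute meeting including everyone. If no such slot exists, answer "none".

15:00

Diego ∩ Ines: 08:00-10:00, 13:00-16:00.
Diego ∩ Ines ∩ Tara: 08:00-10:00, 15:00-16:00.
Diego ∩ Ines ∩ Tara ∩ Zane: 09:00-10:00, 15:00-16:00.
Diego ∩ Ines ∩ Tara ∩ Zane ∩ Ana: 09:00-10:00, 15:00-16:00.
Diego ∩ Ines ∩ Tara ∩ Zane ∩ Ana ∩ Nikolai: 09:00-10:00, 15:00-16:00.
So the common availability across everyone is 09:00-10:00, 15:00-16:00.
The last common window of at least 60 minutes is 15:00-16:00; a 60-minute meeting can start as late as 15:00 and still end by 16:00.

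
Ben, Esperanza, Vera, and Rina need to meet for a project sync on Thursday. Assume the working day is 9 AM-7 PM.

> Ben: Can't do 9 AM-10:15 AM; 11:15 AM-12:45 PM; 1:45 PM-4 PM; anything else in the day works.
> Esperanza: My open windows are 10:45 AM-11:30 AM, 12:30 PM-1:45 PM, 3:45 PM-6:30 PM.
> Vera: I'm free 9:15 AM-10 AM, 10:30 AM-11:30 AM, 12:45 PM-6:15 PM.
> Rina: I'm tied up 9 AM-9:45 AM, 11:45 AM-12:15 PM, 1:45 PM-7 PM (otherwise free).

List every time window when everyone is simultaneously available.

10:45-11:15, 12:45-13:45

Ben free: 10:15-11:15, 12:45-13:45, 16:00-19:00 (invert busy blocks within the working day).
Esperanza free: 10:45-11:30, 12:30-13:45, 15:45-18:30.
Vera free: 09:15-10:00, 10:30-11:30, 12:45-18:15.
Rina free: 09:45-11:45, 12:15-13:45 (invert busy blocks within the working day).
Ben ∩ Esperanza: 10:45-11:15, 12:45-13:45, 16:00-18:30.
Ben ∩ Esperanza ∩ Vera: 10:45-11:15, 12:45-13:45, 16:00-18:15.
Ben ∩ Esperanza ∩ Vera ∩ Rina: 10:45-11:15, 12:45-13:45.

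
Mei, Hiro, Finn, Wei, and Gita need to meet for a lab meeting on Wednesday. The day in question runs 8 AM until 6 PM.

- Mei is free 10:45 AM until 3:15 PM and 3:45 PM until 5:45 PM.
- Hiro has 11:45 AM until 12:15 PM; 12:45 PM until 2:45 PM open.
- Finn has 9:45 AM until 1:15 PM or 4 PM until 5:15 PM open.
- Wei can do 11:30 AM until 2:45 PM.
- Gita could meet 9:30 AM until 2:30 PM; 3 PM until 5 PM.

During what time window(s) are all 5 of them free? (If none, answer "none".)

Mei ∩ Hiro: 11:45-12:15, 12:45-14:45.
Mei ∩ Hiro ∩ Finn: 11:45-12:15, 12:45-13:15.
Mei ∩ Hiro ∩ Finn ∩ Wei: 11:45-12:15, 12:45-13:15.
Mei ∩ Hiro ∩ Finn ∩ Wei ∩ Gita: 11:45-12:15, 12:45-13:15.

11:45-12:15, 12:45-13:15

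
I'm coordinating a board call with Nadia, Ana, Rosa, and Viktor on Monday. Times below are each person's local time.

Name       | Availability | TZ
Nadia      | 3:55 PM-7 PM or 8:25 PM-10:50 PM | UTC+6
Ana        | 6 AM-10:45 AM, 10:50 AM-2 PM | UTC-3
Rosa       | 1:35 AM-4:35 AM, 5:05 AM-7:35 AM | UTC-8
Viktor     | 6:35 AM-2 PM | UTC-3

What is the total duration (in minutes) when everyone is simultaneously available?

Nadia in UTC: 09:55-13:00, 14:25-16:50 (subtract 6h to convert from UTC+6).
Ana in UTC: 09:00-13:45, 13:50-17:00 (add 3h to convert from UTC-3).
Rosa in UTC: 09:35-12:35, 13:05-15:35 (add 8h to convert from UTC-8).
Viktor in UTC: 09:35-17:00 (add 3h to convert from UTC-3).
Nadia ∩ Ana: 09:55-13:00, 14:25-16:50.
Nadia ∩ Ana ∩ Rosa: 09:55-12:35, 14:25-15:35.
Nadia ∩ Ana ∩ Rosa ∩ Viktor: 09:55-12:35, 14:25-15:35.
Summing the common windows: 160 + 70 = 230 minutes.

230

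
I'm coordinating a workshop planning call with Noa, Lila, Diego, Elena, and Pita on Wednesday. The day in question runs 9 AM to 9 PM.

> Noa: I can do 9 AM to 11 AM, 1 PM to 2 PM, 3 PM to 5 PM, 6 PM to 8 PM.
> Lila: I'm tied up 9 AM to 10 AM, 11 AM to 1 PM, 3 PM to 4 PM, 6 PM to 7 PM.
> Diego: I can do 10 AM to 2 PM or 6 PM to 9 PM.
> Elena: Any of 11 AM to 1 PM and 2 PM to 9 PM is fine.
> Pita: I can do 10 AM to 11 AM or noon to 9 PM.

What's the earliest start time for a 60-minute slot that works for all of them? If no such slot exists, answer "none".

Noa free: 09:00-11:00, 13:00-14:00, 15:00-17:00, 18:00-20:00.
Lila free: 10:00-11:00, 13:00-15:00, 16:00-18:00, 19:00-21:00 (invert busy blocks within the working day).
Diego free: 10:00-14:00, 18:00-21:00.
Elena free: 11:00-13:00, 14:00-21:00.
Pita free: 10:00-11:00, 12:00-21:00.
Noa ∩ Lila: 10:00-11:00, 13:00-14:00, 16:00-17:00, 19:00-20:00.
Noa ∩ Lila ∩ Diego: 10:00-11:00, 13:00-14:00, 19:00-20:00.
Noa ∩ Lila ∩ Diego ∩ Elena: 19:00-20:00.
Noa ∩ Lila ∩ Diego ∩ Elena ∩ Pita: 19:00-20:00.
The first common window of at least 60 minutes is 19:00-20:00, so the earliest start is 19:00.

19:00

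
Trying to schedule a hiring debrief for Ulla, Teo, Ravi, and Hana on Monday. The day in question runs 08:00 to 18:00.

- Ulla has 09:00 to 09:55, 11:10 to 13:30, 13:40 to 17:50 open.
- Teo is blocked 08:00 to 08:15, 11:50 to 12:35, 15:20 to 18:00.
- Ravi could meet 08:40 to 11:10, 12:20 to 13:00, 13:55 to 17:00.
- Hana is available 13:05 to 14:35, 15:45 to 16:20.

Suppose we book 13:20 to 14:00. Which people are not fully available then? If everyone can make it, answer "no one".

Ulla free: 09:00-09:55, 11:10-13:30, 13:40-17:50.
Teo free: 08:15-11:50, 12:35-15:20 (invert busy blocks within the working day).
Ravi free: 08:40-11:10, 12:20-13:00, 13:55-17:00.
Hana free: 13:05-14:35, 15:45-16:20.
Ulla: not fully free for 13:20-14:00. Teo: free for 13:20-14:00. Ravi: not fully free for 13:20-14:00. Hana: free for 13:20-14:00.

Ravi, Ulla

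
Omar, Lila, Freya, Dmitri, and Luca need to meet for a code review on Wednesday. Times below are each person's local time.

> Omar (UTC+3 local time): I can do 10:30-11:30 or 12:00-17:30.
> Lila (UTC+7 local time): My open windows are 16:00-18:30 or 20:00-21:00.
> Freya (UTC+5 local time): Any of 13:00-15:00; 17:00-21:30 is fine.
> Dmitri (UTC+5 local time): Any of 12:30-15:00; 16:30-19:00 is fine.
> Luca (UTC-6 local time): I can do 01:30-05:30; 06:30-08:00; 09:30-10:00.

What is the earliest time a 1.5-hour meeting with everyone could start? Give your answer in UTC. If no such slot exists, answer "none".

none

Omar in UTC: 07:30-08:30, 09:00-14:30 (subtract 3h to convert from UTC+3).
Lila in UTC: 09:00-11:30, 13:00-14:00 (subtract 7h to convert from UTC+7).
Freya in UTC: 08:00-10:00, 12:00-16:30 (subtract 5h to convert from UTC+5).
Dmitri in UTC: 07:30-10:00, 11:30-14:00 (subtract 5h to convert from UTC+5).
Luca in UTC: 07:30-11:30, 12:30-14:00, 15:30-16:00 (add 6h to convert from UTC-6).
Omar ∩ Lila: 09:00-11:30, 13:00-14:00.
Omar ∩ Lila ∩ Freya: 09:00-10:00, 13:00-14:00.
Omar ∩ Lila ∩ Freya ∩ Dmitri: 09:00-10:00, 13:00-14:00.
Omar ∩ Lila ∩ Freya ∩ Dmitri ∩ Luca: 09:00-10:00, 13:00-14:00.
No common window is at least 90 minutes long.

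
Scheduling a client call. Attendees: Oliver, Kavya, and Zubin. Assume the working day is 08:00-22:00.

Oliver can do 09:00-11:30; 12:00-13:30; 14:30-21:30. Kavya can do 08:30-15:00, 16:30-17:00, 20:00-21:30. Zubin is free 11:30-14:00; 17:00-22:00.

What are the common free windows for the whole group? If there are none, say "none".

12:00-13:30, 20:00-21:30

Oliver ∩ Kavya: 09:00-11:30, 12:00-13:30, 14:30-15:00, 16:30-17:00, 20:00-21:30.
Oliver ∩ Kavya ∩ Zubin: 12:00-13:30, 20:00-21:30.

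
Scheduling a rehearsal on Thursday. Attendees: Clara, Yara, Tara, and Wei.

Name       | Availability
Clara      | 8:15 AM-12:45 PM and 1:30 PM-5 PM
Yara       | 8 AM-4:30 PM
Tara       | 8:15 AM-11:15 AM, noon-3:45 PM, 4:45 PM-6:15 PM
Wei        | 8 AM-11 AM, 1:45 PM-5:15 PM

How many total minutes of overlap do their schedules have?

285

Clara ∩ Yara: 08:15-12:45, 13:30-16:30.
Clara ∩ Yara ∩ Tara: 08:15-11:15, 12:00-12:45, 13:30-15:45.
Clara ∩ Yara ∩ Tara ∩ Wei: 08:15-11:00, 13:45-15:45.
Summing the common windows: 165 + 120 = 285 minutes.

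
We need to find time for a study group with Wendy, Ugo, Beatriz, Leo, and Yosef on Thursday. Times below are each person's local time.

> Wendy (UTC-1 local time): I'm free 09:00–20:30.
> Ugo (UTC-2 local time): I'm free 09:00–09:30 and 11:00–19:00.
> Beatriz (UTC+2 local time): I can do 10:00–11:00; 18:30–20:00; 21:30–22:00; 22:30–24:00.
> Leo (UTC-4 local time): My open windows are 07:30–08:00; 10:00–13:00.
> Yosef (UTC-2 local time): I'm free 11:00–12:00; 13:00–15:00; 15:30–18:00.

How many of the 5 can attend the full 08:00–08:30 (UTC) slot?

1

Wendy in UTC: 10:00-21:30 (add 1h to convert from UTC-1).
Ugo in UTC: 11:00-11:30, 13:00-21:00 (add 2h to convert from UTC-2).
Beatriz in UTC: 08:00-09:00, 16:30-18:00, 19:30-20:00, 20:30-22:00 (subtract 2h to convert from UTC+2).
Leo in UTC: 11:30-12:00, 14:00-17:00 (add 4h to convert from UTC-4).
Yosef in UTC: 13:00-14:00, 15:00-17:00, 17:30-20:00 (add 2h to convert from UTC-2).
Beatriz can make the full 08:00-08:30 slot — that's 1.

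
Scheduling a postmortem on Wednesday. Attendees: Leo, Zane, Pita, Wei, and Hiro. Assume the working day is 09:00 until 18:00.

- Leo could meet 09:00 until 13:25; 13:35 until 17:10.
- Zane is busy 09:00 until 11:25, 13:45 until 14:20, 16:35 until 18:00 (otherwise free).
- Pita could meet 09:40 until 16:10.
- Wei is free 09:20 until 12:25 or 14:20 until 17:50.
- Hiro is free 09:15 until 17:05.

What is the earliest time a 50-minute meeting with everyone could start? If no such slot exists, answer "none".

11:25

Leo free: 09:00-13:25, 13:35-17:10.
Zane free: 11:25-13:45, 14:20-16:35 (invert busy blocks within the working day).
Pita free: 09:40-16:10.
Wei free: 09:20-12:25, 14:20-17:50.
Hiro free: 09:15-17:05.
Leo ∩ Zane: 11:25-13:25, 13:35-13:45, 14:20-16:35.
Leo ∩ Zane ∩ Pita: 11:25-13:25, 13:35-13:45, 14:20-16:10.
Leo ∩ Zane ∩ Pita ∩ Wei: 11:25-12:25, 14:20-16:10.
Leo ∩ Zane ∩ Pita ∩ Wei ∩ Hiro: 11:25-12:25, 14:20-16:10.
The first common window of at least 50 minutes is 11:25-12:25, so the earliest start is 11:25.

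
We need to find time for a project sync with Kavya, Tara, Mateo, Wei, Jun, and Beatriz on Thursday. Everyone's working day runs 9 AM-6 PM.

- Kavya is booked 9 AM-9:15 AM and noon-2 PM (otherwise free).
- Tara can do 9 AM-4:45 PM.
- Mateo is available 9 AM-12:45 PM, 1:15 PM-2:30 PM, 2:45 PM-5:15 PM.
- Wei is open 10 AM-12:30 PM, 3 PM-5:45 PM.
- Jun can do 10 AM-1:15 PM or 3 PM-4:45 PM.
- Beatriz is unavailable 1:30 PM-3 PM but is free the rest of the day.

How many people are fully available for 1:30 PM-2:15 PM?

Kavya free: 09:15-12:00, 14:00-18:00 (invert busy blocks within the working day).
Tara free: 09:00-16:45.
Mateo free: 09:00-12:45, 13:15-14:30, 14:45-17:15.
Wei free: 10:00-12:30, 15:00-17:45.
Jun free: 10:00-13:15, 15:00-16:45.
Beatriz free: 09:00-13:30, 15:00-18:00 (invert busy blocks within the working day).
Tara and Mateo can make the full 13:30-14:15 slot — that's 2.

2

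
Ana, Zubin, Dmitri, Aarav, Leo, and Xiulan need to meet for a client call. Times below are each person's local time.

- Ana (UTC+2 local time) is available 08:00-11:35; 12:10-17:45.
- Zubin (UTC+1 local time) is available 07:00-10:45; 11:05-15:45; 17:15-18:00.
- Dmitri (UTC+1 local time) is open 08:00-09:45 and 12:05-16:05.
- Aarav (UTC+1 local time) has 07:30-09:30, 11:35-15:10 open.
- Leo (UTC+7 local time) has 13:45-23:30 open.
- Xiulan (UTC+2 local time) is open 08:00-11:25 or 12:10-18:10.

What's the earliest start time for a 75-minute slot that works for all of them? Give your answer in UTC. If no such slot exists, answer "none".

Ana in UTC: 06:00-09:35, 10:10-15:45 (subtract 2h to convert from UTC+2).
Zubin in UTC: 06:00-09:45, 10:05-14:45, 16:15-17:00 (subtract 1h to convert from UTC+1).
Dmitri in UTC: 07:00-08:45, 11:05-15:05 (subtract 1h to convert from UTC+1).
Aarav in UTC: 06:30-08:30, 10:35-14:10 (subtract 1h to convert from UTC+1).
Leo in UTC: 06:45-16:30 (subtract 7h to convert from UTC+7).
Xiulan in UTC: 06:00-09:25, 10:10-16:10 (subtract 2h to convert from UTC+2).
Ana ∩ Zubin: 06:00-09:35, 10:10-14:45.
Ana ∩ Zubin ∩ Dmitri: 07:00-08:45, 11:05-14:45.
Ana ∩ Zubin ∩ Dmitri ∩ Aarav: 07:00-08:30, 11:05-14:10.
Ana ∩ Zubin ∩ Dmitri ∩ Aarav ∩ Leo: 07:00-08:30, 11:05-14:10.
Ana ∩ Zubin ∩ Dmitri ∩ Aarav ∩ Leo ∩ Xiulan: 07:00-08:30, 11:05-14:10.
Those are the intersection windows.
The first common window of at least 75 minutes is 07:00-08:30, so the earliest start is 07:00.

07:00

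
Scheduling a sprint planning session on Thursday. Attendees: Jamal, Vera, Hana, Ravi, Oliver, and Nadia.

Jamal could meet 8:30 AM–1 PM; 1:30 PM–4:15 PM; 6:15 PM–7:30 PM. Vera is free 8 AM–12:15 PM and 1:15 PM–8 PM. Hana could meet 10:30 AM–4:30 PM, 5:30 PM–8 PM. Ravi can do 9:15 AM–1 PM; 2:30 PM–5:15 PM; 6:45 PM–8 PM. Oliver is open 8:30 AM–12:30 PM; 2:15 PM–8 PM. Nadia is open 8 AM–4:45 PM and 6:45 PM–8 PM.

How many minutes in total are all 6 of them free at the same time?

255

Jamal ∩ Vera: 08:30-12:15, 13:30-16:15, 18:15-19:30.
Jamal ∩ Vera ∩ Hana: 10:30-12:15, 13:30-16:15, 18:15-19:30.
Jamal ∩ Vera ∩ Hana ∩ Ravi: 10:30-12:15, 14:30-16:15, 18:45-19:30.
Jamal ∩ Vera ∩ Hana ∩ Ravi ∩ Oliver: 10:30-12:15, 14:30-16:15, 18:45-19:30.
Jamal ∩ Vera ∩ Hana ∩ Ravi ∩ Oliver ∩ Nadia: 10:30-12:15, 14:30-16:15, 18:45-19:30.
Summing the common windows: 105 + 105 + 45 = 255 minutes.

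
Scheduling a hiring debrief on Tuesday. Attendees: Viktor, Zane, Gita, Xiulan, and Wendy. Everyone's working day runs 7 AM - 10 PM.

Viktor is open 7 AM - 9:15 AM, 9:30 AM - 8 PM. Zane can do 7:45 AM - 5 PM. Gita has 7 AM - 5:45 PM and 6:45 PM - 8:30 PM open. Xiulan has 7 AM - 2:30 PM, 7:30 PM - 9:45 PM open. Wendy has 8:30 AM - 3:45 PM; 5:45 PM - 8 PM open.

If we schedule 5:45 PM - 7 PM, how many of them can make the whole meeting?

2

Viktor and Wendy can make the full 17:45-19:00 slot — that's 2.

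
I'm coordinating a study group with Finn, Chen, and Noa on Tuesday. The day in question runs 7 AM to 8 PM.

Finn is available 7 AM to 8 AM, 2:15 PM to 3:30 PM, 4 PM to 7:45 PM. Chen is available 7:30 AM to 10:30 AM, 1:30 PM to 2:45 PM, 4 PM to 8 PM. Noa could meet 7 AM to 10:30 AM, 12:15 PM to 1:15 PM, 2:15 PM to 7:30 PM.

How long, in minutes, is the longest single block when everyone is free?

Finn ∩ Chen: 07:30-08:00, 14:15-14:45, 16:00-19:45.
Finn ∩ Chen ∩ Noa: 07:30-08:00, 14:15-14:45, 16:00-19:30.
The longest is 16:00-19:30 at 210 minutes.

210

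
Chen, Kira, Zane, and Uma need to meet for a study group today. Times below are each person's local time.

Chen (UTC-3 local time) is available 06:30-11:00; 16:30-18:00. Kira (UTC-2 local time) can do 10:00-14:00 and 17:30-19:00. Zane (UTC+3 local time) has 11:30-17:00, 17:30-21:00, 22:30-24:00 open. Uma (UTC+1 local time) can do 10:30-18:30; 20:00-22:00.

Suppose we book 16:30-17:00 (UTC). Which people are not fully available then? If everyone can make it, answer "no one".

Chen in UTC: 09:30-14:00, 19:30-21:00 (add 3h to convert from UTC-3).
Kira in UTC: 12:00-16:00, 19:30-21:00 (add 2h to convert from UTC-2).
Zane in UTC: 08:30-14:00, 14:30-18:00, 19:30-21:00 (subtract 3h to convert from UTC+3).
Uma in UTC: 09:30-17:30, 19:00-21:00 (subtract 1h to convert from UTC+1).
Chen: not fully free for 16:30-17:00. Kira: not fully free for 16:30-17:00. Zane: free for 16:30-17:00. Uma: free for 16:30-17:00.

Chen, Kira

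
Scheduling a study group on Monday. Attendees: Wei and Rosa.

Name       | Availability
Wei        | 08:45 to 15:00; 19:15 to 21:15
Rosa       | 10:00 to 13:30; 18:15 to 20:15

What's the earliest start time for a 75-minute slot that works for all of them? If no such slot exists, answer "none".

10:00

Wei ∩ Rosa: 10:00-13:30, 19:15-20:15.
The first common window of at least 75 minutes is 10:00-13:30, so the earliest start is 10:00.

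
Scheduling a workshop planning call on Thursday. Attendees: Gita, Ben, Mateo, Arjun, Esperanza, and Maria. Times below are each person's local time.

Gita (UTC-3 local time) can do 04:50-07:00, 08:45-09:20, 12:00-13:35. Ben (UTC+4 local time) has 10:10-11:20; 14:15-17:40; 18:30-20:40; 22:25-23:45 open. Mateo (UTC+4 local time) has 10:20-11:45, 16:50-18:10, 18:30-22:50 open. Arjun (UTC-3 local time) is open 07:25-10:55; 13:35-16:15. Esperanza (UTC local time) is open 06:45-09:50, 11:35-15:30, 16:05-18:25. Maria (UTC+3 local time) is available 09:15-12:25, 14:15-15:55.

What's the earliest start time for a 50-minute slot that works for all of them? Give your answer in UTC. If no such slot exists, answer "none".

none

Gita in UTC: 07:50-10:00, 11:45-12:20, 15:00-16:35 (add 3h to convert from UTC-3).
Ben in UTC: 06:10-07:20, 10:15-13:40, 14:30-16:40, 18:25-19:45 (subtract 4h to convert from UTC+4).
Mateo in UTC: 06:20-07:45, 12:50-14:10, 14:30-18:50 (subtract 4h to convert from UTC+4).
Arjun in UTC: 10:25-13:55, 16:35-19:15 (add 3h to convert from UTC-3).
Esperanza in UTC: 06:45-09:50, 11:35-15:30, 16:05-18:25.
Maria in UTC: 06:15-09:25, 11:15-12:55 (subtract 3h to convert from UTC+3).
Gita ∩ Ben: 11:45-12:20, 15:00-16:35.
Gita ∩ Ben ∩ Mateo: 15:00-16:35.
Gita ∩ Ben ∩ Mateo ∩ Arjun: ∅.
Gita ∩ Ben ∩ Mateo ∩ Arjun ∩ Esperanza: ∅.
Gita ∩ Ben ∩ Mateo ∩ Arjun ∩ Esperanza ∩ Maria: ∅.
There is no time when everyone is free.
No common window is at least 50 minutes long.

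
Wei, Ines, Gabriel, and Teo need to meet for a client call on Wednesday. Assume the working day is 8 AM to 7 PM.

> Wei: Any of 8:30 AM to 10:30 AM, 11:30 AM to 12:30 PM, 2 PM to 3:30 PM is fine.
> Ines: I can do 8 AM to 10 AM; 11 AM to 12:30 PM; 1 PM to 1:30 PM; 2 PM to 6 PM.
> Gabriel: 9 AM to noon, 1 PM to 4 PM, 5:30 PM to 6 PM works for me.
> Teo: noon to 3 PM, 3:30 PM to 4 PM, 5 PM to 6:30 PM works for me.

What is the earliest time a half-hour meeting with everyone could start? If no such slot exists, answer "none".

14:00

Wei ∩ Ines: 08:30-10:00, 11:30-12:30, 14:00-15:30.
Wei ∩ Ines ∩ Gabriel: 09:00-10:00, 11:30-12:00, 14:00-15:30.
Wei ∩ Ines ∩ Gabriel ∩ Teo: 14:00-15:00.
The first common window of at least 30 minutes is 14:00-15:00, so the earliest start is 14:00.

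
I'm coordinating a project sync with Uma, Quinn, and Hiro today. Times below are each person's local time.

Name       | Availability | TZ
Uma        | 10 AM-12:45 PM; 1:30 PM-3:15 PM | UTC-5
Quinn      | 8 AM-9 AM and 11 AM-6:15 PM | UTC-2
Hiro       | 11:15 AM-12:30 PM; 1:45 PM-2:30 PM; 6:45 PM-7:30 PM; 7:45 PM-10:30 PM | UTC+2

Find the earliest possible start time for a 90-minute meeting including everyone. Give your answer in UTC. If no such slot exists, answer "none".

Uma in UTC: 15:00-17:45, 18:30-20:15 (add 5h to convert from UTC-5).
Quinn in UTC: 10:00-11:00, 13:00-20:15 (add 2h to convert from UTC-2).
Hiro in UTC: 09:15-10:30, 11:45-12:30, 16:45-17:30, 17:45-20:30 (subtract 2h to convert from UTC+2).
Uma ∩ Quinn: 15:00-17:45, 18:30-20:15.
Uma ∩ Quinn ∩ Hiro: 16:45-17:30, 18:30-20:15.
The first common window of at least 90 minutes is 18:30-20:15, so the earliest start is 18:30.

18:30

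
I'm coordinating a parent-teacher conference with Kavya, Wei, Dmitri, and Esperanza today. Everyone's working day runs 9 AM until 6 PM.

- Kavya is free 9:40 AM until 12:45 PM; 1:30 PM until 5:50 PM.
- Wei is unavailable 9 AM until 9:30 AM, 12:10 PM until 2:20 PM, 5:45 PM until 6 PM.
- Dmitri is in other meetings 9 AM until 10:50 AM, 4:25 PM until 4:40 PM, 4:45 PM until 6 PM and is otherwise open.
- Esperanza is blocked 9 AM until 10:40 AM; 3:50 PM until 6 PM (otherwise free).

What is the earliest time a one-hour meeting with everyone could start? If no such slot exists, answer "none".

10:50

Kavya free: 09:40-12:45, 13:30-17:50.
Wei free: 09:30-12:10, 14:20-17:45 (invert busy blocks within the working day).
Dmitri free: 10:50-16:25, 16:40-16:45 (invert busy blocks within the working day).
Esperanza free: 10:40-15:50 (invert busy blocks within the working day).
Kavya ∩ Wei: 09:40-12:10, 14:20-17:45.
Kavya ∩ Wei ∩ Dmitri: 10:50-12:10, 14:20-16:25, 16:40-16:45.
Kavya ∩ Wei ∩ Dmitri ∩ Esperanza: 10:50-12:10, 14:20-15:50.
The first common window of at least 60 minutes is 10:50-12:10, so the earliest start is 10:50.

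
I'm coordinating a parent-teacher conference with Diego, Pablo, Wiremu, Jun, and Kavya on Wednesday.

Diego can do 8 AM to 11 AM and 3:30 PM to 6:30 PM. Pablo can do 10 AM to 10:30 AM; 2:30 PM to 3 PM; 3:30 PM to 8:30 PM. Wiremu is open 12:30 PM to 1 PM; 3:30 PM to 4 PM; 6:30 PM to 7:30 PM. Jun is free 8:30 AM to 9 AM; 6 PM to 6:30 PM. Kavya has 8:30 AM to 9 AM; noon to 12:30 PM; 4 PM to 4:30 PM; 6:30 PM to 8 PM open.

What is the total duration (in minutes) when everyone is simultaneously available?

Diego ∩ Pablo: 10:00-10:30, 15:30-18:30.
Diego ∩ Pablo ∩ Wiremu: 15:30-16:00.
Diego ∩ Pablo ∩ Wiremu ∩ Jun: ∅.
Diego ∩ Pablo ∩ Wiremu ∩ Jun ∩ Kavya: ∅.
There is no time when everyone is free.
There is no common window, so the total is 0 minutes.

0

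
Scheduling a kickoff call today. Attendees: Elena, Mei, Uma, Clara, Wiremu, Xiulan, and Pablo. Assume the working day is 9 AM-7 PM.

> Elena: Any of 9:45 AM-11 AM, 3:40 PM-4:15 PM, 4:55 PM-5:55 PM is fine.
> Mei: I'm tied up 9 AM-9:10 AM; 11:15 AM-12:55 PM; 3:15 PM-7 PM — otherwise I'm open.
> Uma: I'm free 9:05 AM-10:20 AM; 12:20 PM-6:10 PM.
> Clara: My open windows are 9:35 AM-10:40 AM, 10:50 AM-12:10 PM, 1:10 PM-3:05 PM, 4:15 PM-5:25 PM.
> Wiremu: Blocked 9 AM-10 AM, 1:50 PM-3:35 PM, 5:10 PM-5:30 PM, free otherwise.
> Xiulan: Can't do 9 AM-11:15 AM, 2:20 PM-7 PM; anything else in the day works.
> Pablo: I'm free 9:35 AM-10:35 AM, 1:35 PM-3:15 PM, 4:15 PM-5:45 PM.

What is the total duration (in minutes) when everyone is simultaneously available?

Elena free: 09:45-11:00, 15:40-16:15, 16:55-17:55.
Mei free: 09:10-11:15, 12:55-15:15 (invert busy blocks within the working day).
Uma free: 09:05-10:20, 12:20-18:10.
Clara free: 09:35-10:40, 10:50-12:10, 13:10-15:05, 16:15-17:25.
Wiremu free: 10:00-13:50, 15:35-17:10, 17:30-19:00 (invert busy blocks within the working day).
Xiulan free: 11:15-14:20 (invert busy blocks within the working day).
Pablo free: 09:35-10:35, 13:35-15:15, 16:15-17:45.
Elena ∩ Mei: 09:45-11:00.
Elena ∩ Mei ∩ Uma: 09:45-10:20.
Elena ∩ Mei ∩ Uma ∩ Clara: 09:45-10:20.
Elena ∩ Mei ∩ Uma ∩ Clara ∩ Wiremu: 10:00-10:20.
Elena ∩ Mei ∩ Uma ∩ Clara ∩ Wiremu ∩ Xiulan: ∅.
Elena ∩ Mei ∩ Uma ∩ Clara ∩ Wiremu ∩ Xiulan ∩ Pablo: ∅.
There is no time when everyone is free.
There is no common window, so the total is 0 minutes.

0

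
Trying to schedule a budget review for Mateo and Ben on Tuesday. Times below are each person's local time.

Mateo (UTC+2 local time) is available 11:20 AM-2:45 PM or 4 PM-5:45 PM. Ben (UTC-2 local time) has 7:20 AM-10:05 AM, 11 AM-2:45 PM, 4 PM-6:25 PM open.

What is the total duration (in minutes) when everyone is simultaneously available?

270

Mateo in UTC: 09:20-12:45, 14:00-15:45 (subtract 2h to convert from UTC+2).
Ben in UTC: 09:20-12:05, 13:00-16:45, 18:00-20:25 (add 2h to convert from UTC-2).
Mateo ∩ Ben: 09:20-12:05, 14:00-15:45.
Summing the common windows: 165 + 105 = 270 minutes.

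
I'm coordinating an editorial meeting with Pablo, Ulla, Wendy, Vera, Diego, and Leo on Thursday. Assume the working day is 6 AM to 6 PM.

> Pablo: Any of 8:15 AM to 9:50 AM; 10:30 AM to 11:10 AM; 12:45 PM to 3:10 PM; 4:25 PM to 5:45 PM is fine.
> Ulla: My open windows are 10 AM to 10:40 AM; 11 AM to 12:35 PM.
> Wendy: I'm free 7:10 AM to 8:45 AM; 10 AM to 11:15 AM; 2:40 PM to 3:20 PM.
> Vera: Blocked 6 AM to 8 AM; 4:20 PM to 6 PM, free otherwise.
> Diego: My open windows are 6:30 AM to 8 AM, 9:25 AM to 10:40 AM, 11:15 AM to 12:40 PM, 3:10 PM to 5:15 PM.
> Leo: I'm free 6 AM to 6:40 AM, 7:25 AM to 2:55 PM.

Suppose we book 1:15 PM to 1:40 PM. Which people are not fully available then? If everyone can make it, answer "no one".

Diego, Ulla, Wendy

Pablo free: 08:15-09:50, 10:30-11:10, 12:45-15:10, 16:25-17:45.
Ulla free: 10:00-10:40, 11:00-12:35.
Wendy free: 07:10-08:45, 10:00-11:15, 14:40-15:20.
Vera free: 08:00-16:20 (invert busy blocks within the working day).
Diego free: 06:30-08:00, 09:25-10:40, 11:15-12:40, 15:10-17:15.
Leo free: 06:00-06:40, 07:25-14:55.
Pablo: free for 13:15-13:40. Ulla: not fully free for 13:15-13:40. Wendy: not fully free for 13:15-13:40. Vera: free for 13:15-13:40. Diego: not fully free for 13:15-13:40. Leo: free for 13:15-13:40.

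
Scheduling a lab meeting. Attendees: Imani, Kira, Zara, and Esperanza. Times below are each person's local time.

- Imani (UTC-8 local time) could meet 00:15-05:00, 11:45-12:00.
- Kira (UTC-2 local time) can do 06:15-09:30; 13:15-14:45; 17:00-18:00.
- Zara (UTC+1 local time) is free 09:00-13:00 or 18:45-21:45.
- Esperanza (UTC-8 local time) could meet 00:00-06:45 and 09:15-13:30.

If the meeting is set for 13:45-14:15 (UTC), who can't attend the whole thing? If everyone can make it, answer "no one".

Imani in UTC: 08:15-13:00, 19:45-20:00 (add 8h to convert from UTC-8).
Kira in UTC: 08:15-11:30, 15:15-16:45, 19:00-20:00 (add 2h to convert from UTC-2).
Zara in UTC: 08:00-12:00, 17:45-20:45 (subtract 1h to convert from UTC+1).
Esperanza in UTC: 08:00-14:45, 17:15-21:30 (add 8h to convert from UTC-8).
Imani: not fully free for 13:45-14:15. Kira: not fully free for 13:45-14:15. Zara: not fully free for 13:45-14:15. Esperanza: free for 13:45-14:15.

Imani, Kira, Zara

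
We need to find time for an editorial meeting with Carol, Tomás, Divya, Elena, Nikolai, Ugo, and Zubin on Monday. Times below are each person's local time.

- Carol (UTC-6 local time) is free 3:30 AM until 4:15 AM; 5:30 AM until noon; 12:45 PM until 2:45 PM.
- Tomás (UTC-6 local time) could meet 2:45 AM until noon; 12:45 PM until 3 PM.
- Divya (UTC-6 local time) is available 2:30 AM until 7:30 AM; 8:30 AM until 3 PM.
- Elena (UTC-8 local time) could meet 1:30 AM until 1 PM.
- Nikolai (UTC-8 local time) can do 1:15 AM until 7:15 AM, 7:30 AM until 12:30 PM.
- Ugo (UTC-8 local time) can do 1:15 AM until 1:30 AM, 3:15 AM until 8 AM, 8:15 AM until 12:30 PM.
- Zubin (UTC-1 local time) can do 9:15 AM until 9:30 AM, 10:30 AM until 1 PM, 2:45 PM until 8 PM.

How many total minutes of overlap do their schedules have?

345

Carol in UTC: 09:30-10:15, 11:30-18:00, 18:45-20:45 (add 6h to convert from UTC-6).
Tomás in UTC: 08:45-18:00, 18:45-21:00 (add 6h to convert from UTC-6).
Divya in UTC: 08:30-13:30, 14:30-21:00 (add 6h to convert from UTC-6).
Elena in UTC: 09:30-21:00 (add 8h to convert from UTC-8).
Nikolai in UTC: 09:15-15:15, 15:30-20:30 (add 8h to convert from UTC-8).
Ugo in UTC: 09:15-09:30, 11:15-16:00, 16:15-20:30 (add 8h to convert from UTC-8).
Zubin in UTC: 10:15-10:30, 11:30-14:00, 15:45-21:00 (add 1h to convert from UTC-1).
Carol ∩ Tomás: 09:30-10:15, 11:30-18:00, 18:45-20:45.
Carol ∩ Tomás ∩ Divya: 09:30-10:15, 11:30-13:30, 14:30-18:00, 18:45-20:45.
Carol ∩ Tomás ∩ Divya ∩ Elena: 09:30-10:15, 11:30-13:30, 14:30-18:00, 18:45-20:45.
Carol ∩ Tomás ∩ Divya ∩ Elena ∩ Nikolai: 09:30-10:15, 11:30-13:30, 14:30-15:15, 15:30-18:00, 18:45-20:30.
Carol ∩ Tomás ∩ Divya ∩ Elena ∩ Nikolai ∩ Ugo: 11:30-13:30, 14:30-15:15, 15:30-16:00, 16:15-18:00, 18:45-20:30.
Carol ∩ Tomás ∩ Divya ∩ Elena ∩ Nikolai ∩ Ugo ∩ Zubin: 11:30-13:30, 15:45-16:00, 16:15-18:00, 18:45-20:30.
Summing the common windows: 120 + 15 + 105 + 105 = 345 minutes.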